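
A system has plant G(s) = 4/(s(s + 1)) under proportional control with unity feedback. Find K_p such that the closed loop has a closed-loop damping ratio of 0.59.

Closed-loop characteristic equation: s² + 1s + K_p·4 = 0.
So ω_n = √(4K_p) and 2ζω_n = 1, giving ζ = 1/(2√(4K_p)).
Setting ζ = 0.59: √(4K_p) = 1/(2·0.59) = 0.8475, so K_p = 0.7182/4 = 0.18.

K_p = 0.18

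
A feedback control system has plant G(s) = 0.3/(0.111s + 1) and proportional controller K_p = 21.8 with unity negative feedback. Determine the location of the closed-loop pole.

s = -67.93

Closed loop: T(s) = K_p·G/(1+K_p·G) = 6.54/(0.111s + 1 + 6.54), with pole at s = −(1 + 6.54)/0.111 = −67.93.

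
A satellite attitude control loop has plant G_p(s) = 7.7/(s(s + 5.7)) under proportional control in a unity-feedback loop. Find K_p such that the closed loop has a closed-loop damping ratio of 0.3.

K_p = 11.7

Closed-loop characteristic equation: s² + 5.7s + K_p·7.7 = 0.
So ω_n = √(7.7K_p) and 2ζω_n = 5.7, giving ζ = 5.7/(2√(7.7K_p)).
Setting ζ = 0.3: √(7.7K_p) = 5.7/(2·0.3) = 9.5, so K_p = 90.25/7.7 = 11.7.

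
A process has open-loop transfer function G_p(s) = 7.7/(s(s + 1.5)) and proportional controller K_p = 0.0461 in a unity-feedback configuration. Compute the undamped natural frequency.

ω_n = 0.596 rad/s

The closed-loop denominator is s(s+1.5) + 0.0461·7.7 = s² + 1.5s + 0.355.
So ω_n² = 0.355 ⇒ ω_n = 0.5958 rad/s, and ζ = 1.5/(2ω_n) = 1.26.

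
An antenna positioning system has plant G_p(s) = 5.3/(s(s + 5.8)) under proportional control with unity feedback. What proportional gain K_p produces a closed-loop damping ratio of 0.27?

Closed-loop characteristic equation: s² + 5.8s + K_p·5.3 = 0.
So ω_n = √(5.3K_p) and 2ζω_n = 5.8, giving ζ = 5.8/(2√(5.3K_p)).
Setting ζ = 0.27: √(5.3K_p) = 5.8/(2·0.27) = 10.74, so K_p = 115.4/5.3 = 21.8.

K_p = 21.8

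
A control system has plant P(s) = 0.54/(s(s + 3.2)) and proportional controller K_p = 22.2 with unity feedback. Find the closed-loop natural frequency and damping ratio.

The closed-loop denominator is s(s+3.2) + 22.2·0.54 = s² + 3.2s + 11.99.
So ω_n² = 11.99 ⇒ ω_n = 3.462 rad/s, and ζ = 3.2/(2ω_n) = 0.462.

ω_n = 3.46 rad/s, ζ = 0.462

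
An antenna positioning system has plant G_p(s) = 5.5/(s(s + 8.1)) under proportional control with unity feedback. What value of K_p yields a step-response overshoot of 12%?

K_p = 9.53

From %OS = 100·exp(−πζ/√(1−ζ²)) = 12%, ζ = −ln(0.12)/√(π²+ln²(0.12)) = 0.5594.
Characteristic equation s² + 8.1s + 5.5K_p = 0 gives ζ = 8.1/(2√(5.5K_p)).
Setting ζ = 0.5594: √(5.5K_p) = 8.1/(2·0.5594) = 7.24, so K_p = 52.41/5.5 = 9.53.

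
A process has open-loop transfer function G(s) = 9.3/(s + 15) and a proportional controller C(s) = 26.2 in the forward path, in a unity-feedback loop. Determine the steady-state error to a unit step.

The loop is type 0. Static position error constant K_pos = C(0)·G(0) = 26.2·0.62 = 16.24.
Steady-state error to a unit step: e_ss = 1/(1+K_pos) = 1/17.24 = 0.058.

0.058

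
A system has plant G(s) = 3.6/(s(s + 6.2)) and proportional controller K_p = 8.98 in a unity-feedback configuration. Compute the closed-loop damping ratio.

ζ = 0.545

With unity feedback the closed-loop characteristic equation is s² + 6.2s + 8.98·3.6 = s² + 6.2s + 32.33 = 0.
Matching s² + 2ζω_n s + ω_n²: ω_n = √32.33 = 5.686 rad/s and 2ζω_n = 6.2, so ζ = 6.2/(2·5.686) = 0.545.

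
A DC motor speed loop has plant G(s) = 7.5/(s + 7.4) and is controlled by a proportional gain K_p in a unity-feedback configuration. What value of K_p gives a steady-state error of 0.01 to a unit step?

For a type-0 loop with proportional control, e_ss = 1/(1 + K_p·G(0)).
G(0) = 1.014. Require 1/(1 + K_p·1.014) = 0.01, so 1 + 1.014·K_p = 100.
K_p = (100 − 1)/1.014 = 97.7.

K_p = 97.7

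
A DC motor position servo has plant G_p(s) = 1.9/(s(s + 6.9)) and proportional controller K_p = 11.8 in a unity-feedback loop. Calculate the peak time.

Closed-loop characteristic equation: s² + 6.9s + 22.42 = 0, so ω_n = 4.735 rad/s and ζ = 6.9/(2·4.735) = 0.7286.
Damped frequency ω_d = ω_n√(1−ζ²) = 3.243 rad/s, so peak time T_p = π/ω_d = 0.969 s.

T_p = 0.969 s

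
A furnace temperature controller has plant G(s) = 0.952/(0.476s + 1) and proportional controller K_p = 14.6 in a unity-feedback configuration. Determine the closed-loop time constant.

Closed loop: T(s) = K_p·G/(1+K_p·G) = 13.9/(0.476s + 1 + 13.9), with pole at s = −(1 + 13.9)/0.476 = −31.3.
Closed-loop time constant τ = 1/31.3 = 0.0319 s.

τ = 0.0319 s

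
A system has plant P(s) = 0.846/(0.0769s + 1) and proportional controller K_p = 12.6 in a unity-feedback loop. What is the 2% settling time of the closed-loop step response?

Closed loop: T(s) = K_p·P/(1+K_p·P) = 10.66/(0.0769s + 1 + 10.66), with pole at s = −(1 + 10.66)/0.0769 = −151.6.
τ = 1/151.6 = 0.006595 s, so 2% settling time ≈ 4τ = 0.0264 s.

T_s ≈ 0.0264 s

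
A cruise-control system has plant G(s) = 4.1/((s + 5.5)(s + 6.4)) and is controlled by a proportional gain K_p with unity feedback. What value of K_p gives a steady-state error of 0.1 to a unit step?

Steady-state error for a unit step on this type-0 loop is 1/(1 + K_p·G(0)).
G(0) = 0.1165. Require 1/(1 + K_p·0.1165) = 0.1, so 1 + 0.1165·K_p = 10.
K_p = (10 − 1)/0.1165 = 77.3.

K_p = 77.3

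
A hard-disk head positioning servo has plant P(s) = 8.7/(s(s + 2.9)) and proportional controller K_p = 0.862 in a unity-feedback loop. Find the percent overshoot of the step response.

14.1%

The closed-loop denominator s² + 2.9s + 7.499 gives ω_n = √7.499 = 2.739 and ζ = 2.9/(2ω_n) = 0.5295.
%OS = 100·exp(−πζ/√(1−ζ²)) = 100·exp(−π·0.5295/√0.7196) = 14.1%.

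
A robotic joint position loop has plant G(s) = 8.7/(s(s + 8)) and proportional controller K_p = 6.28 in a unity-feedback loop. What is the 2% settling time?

Closed-loop characteristic equation: s² + 8s + 54.64 = 0, so ω_n = 7.392 rad/s and ζ = 8/(2·7.392) = 0.5412.
2% settling time T_s ≈ 4/(ζω_n) = 4/4 = 1 s.

T_s ≈ 1 s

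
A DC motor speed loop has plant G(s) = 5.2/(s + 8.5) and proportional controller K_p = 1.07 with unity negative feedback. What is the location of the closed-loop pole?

Closed-loop transfer function: T(s) = K_p·G(s)/(1 + K_p·G(s)) = 5.564/(s + 8.5 + 5.564) = 5.564/(s + 14.06).
The closed-loop pole is at s = −14.06.

s = -14.06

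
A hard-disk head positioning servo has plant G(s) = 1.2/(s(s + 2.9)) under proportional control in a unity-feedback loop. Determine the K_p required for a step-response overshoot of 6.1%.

K_p = 3.96

From %OS = 100·exp(−πζ/√(1−ζ²)) = 6.1%, ζ = −ln(0.061)/√(π²+ln²(0.061)) = 0.6649.
Characteristic equation s² + 2.9s + 1.2K_p = 0 gives ζ = 2.9/(2√(1.2K_p)).
Setting ζ = 0.6649: √(1.2K_p) = 2.9/(2·0.6649) = 2.181, so K_p = 4.755/1.2 = 3.96.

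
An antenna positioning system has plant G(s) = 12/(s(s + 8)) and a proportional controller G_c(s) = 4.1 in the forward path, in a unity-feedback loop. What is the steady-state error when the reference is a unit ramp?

The loop has one pole at the origin (type 1). Velocity error constant K_v = lim_{s→0} s·G_c(s)G(s) = 4.1·12/8 = 6.15.
Steady-state error to a unit ramp: e_ss = 1/K_v = 0.163.

0.163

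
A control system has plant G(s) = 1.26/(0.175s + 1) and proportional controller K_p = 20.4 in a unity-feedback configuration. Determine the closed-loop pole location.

Closed loop: T(s) = K_p·G/(1+K_p·G) = 25.7/(0.175s + 1 + 25.7), with pole at s = −(1 + 25.7)/0.175 = −152.6.

s = -152.6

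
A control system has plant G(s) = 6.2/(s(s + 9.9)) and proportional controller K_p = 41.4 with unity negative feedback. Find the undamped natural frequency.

1 + K_p·G(s) = 0 gives s² + 9.9s + 256.7 = 0.
Matching s² + 2ζω_n s + ω_n²: ω_n = √256.7 = 16.02 rad/s and 2ζω_n = 9.9, so ζ = 9.9/(2·16.02) = 0.309.

ω_n = 16 rad/s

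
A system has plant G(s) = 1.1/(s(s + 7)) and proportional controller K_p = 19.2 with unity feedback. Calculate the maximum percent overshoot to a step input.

2.49%

Closed-loop characteristic equation: s² + 7s + 21.12 = 0, so ω_n = 4.596 rad/s and ζ = 7/(2·4.596) = 0.7616.
%OS = 100·exp(−πζ/√(1−ζ²)) = 100·exp(−π·0.7616/√0.42) = 2.49%.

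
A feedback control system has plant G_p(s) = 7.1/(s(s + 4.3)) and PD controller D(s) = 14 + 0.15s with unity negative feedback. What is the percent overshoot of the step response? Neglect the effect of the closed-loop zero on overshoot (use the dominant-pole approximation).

Forward path: (14 + 0.15s)·7.1/(s(s+4.3)). The closed-loop characteristic equation is s² + (4.3 + 7.1·0.15)s + 7.1·14 = 0.
That is s² + 5.365s + 99.4 = 0, so ω_n = 9.97 rad/s and ζ = 5.365/(2·9.97) = 0.2691.
%OS = 100·exp(−πζ/√(1−ζ²)) = 41.6%.

41.6%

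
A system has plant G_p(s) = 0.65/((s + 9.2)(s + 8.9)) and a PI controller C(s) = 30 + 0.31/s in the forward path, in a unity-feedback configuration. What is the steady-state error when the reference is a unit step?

0

The open loop C(s)G_p(s) has a pole at the origin (type 1), so the static position error constant is infinite and e_ss = 1/(1+∞) = 0.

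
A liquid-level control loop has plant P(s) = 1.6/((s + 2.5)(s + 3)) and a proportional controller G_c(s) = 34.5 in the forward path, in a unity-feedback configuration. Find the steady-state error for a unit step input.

0.12

The loop is type 0. Static position error constant K_pos = G_c(0)·P(0) = 34.5·0.2133 = 7.36.
Steady-state error to a unit step: e_ss = 1/(1+K_pos) = 1/8.36 = 0.12.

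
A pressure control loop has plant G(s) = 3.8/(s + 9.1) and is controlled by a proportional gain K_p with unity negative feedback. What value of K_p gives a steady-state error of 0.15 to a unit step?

For a type-0 loop with proportional control, e_ss = 1/(1 + K_p·G(0)).
G(0) = 0.4176. Require 1/(1 + K_p·0.4176) = 0.15, so 1 + 0.4176·K_p = 6.667.
K_p = (6.667 − 1)/0.4176 = 13.6.

K_p = 13.6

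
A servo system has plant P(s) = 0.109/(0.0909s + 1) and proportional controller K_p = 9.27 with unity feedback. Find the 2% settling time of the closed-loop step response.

T_s ≈ 0.181 s

Closed loop: T(s) = K_p·P/(1+K_p·P) = 1.01/(0.0909s + 1 + 1.01), with pole at s = −(1 + 1.01)/0.0909 = −22.12.
τ = 1/22.12 = 0.04521 s, so 2% settling time ≈ 4τ = 0.181 s.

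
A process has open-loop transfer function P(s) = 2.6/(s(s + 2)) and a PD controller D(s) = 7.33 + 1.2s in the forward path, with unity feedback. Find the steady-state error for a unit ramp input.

The loop has one pole at the origin (type 1). Velocity error constant K_v = lim_{s→0} s·D(s)P(s) = 7.33·2.6/2 = 9.529.
Steady-state error to a unit ramp: e_ss = 1/K_v = 0.105.

0.105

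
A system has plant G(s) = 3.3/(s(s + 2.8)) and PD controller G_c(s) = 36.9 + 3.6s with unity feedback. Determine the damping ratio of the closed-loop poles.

Forward path: (36.9 + 3.6s)·3.3/(s(s+2.8)). The closed-loop characteristic equation is s² + (2.8 + 3.3·3.6)s + 3.3·36.9 = 0.
That is s² + 14.68s + 121.8 = 0, so ω_n = 11.03 rad/s and ζ = 14.68/(2·11.03) = 0.6652.

ζ = 0.665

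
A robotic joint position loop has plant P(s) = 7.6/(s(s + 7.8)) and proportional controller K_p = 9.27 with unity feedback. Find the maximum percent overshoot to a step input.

19.2%

The closed-loop denominator s² + 7.8s + 70.45 gives ω_n = √70.45 = 8.394 and ζ = 7.8/(2ω_n) = 0.4646.
%OS = 100·exp(−πζ/√(1−ζ²)) = 100·exp(−π·0.4646/√0.7841) = 19.2%.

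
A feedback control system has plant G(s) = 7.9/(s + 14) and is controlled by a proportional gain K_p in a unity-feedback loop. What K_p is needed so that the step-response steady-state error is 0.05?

K_p = 33.7

Steady-state error for a unit step on this type-0 loop is 1/(1 + K_p·G(0)).
G(0) = 0.5643. Require 1/(1 + K_p·0.5643) = 0.05, so 1 + 0.5643·K_p = 20.
K_p = (20 − 1)/0.5643 = 33.7.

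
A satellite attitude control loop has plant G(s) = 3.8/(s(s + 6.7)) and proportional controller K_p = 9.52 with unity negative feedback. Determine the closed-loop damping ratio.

ζ = 0.557

With unity feedback the closed-loop characteristic equation is s² + 6.7s + 9.52·3.8 = s² + 6.7s + 36.18 = 0.
So ω_n² = 36.18 ⇒ ω_n = 6.015 rad/s, and ζ = 6.7/(2ω_n) = 0.557.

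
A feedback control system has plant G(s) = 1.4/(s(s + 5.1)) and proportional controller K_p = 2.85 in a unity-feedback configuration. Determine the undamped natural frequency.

ω_n = 2 rad/s

1 + K_p·G(s) = 0 gives s² + 5.1s + 3.99 = 0.
Matching s² + 2ζω_n s + ω_n²: ω_n = √3.99 = 1.997 rad/s and 2ζω_n = 5.1, so ζ = 5.1/(2·1.997) = 1.28.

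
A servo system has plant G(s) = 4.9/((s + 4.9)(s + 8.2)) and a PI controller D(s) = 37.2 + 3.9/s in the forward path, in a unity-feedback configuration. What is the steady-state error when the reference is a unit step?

The open loop D(s)G(s) has a pole at the origin (type 1), so the static position error constant is infinite and e_ss = 1/(1+∞) = 0.

0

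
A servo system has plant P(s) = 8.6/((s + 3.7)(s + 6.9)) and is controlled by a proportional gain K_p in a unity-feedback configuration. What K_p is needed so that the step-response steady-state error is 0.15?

K_p = 16.8

The loop is type 0, so e_ss(step) = 1/(1 + K_pos) with K_pos = K_p·P(0).
P(0) = 0.3369. Require 1/(1 + K_p·0.3369) = 0.15, so 1 + 0.3369·K_p = 6.667.
K_p = (6.667 − 1)/0.3369 = 16.8.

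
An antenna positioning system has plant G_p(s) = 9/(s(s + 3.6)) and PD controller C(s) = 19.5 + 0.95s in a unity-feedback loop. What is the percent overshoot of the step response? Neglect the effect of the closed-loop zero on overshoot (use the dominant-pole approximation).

Forward path: (19.5 + 0.95s)·9/(s(s+3.6)). The closed-loop characteristic equation is s² + (3.6 + 9·0.95)s + 9·19.5 = 0.
That is s² + 12.15s + 175.5 = 0, so ω_n = 13.25 rad/s and ζ = 12.15/(2·13.25) = 0.4586.
%OS = 100·exp(−πζ/√(1−ζ²)) = 19.8%.

19.8%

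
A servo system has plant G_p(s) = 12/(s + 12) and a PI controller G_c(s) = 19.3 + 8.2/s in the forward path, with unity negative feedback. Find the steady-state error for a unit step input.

0

The open loop G_c(s)G_p(s) has a pole at the origin (type 1), so the static position error constant is infinite and e_ss = 1/(1+∞) = 0.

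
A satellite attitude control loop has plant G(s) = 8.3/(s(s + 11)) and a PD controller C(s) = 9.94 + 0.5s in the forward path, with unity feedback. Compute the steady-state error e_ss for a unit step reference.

0

The open loop C(s)G(s) has a pole at the origin (type 1), so the static position error constant is infinite and e_ss = 1/(1+∞) = 0.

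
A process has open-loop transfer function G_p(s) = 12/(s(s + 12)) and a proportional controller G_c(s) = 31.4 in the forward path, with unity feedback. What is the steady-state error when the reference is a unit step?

0

The open loop G_c(s)G_p(s) has a pole at the origin (type 1), so the static position error constant is infinite and e_ss = 1/(1+∞) = 0.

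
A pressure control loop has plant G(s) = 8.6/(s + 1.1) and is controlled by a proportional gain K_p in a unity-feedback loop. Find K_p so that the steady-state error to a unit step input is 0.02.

K_p = 6.27

The loop is type 0, so e_ss(step) = 1/(1 + K_pos) with K_pos = K_p·G(0).
G(0) = 7.818. Require 1/(1 + K_p·7.818) = 0.02, so 1 + 7.818·K_p = 50.
K_p = (50 − 1)/7.818 = 6.27.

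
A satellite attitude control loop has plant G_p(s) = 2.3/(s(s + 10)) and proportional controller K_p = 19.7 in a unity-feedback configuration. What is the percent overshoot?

3.06%

The closed-loop denominator s² + 10s + 45.31 gives ω_n = √45.31 = 6.731 and ζ = 10/(2ω_n) = 0.7428.
%OS = 100·exp(−πζ/√(1−ζ²)) = 100·exp(−π·0.7428/√0.4482) = 3.06%.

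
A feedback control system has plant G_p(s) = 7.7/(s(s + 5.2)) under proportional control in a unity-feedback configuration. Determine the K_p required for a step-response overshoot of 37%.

From %OS = 100·exp(−πζ/√(1−ζ²)) = 37%, ζ = −ln(0.37)/√(π²+ln²(0.37)) = 0.3017.
Characteristic equation s² + 5.2s + 7.7K_p = 0 gives ζ = 5.2/(2√(7.7K_p)).
Setting ζ = 0.3017: √(7.7K_p) = 5.2/(2·0.3017) = 8.617, so K_p = 74.25/7.7 = 9.64.

K_p = 9.64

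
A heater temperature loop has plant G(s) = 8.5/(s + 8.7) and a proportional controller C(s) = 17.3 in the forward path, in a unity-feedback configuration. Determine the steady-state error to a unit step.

0.0559

The loop is type 0. Static position error constant K_pos = C(0)·G(0) = 17.3·0.977 = 16.9.
Steady-state error to a unit step: e_ss = 1/(1+K_pos) = 1/17.9 = 0.0559.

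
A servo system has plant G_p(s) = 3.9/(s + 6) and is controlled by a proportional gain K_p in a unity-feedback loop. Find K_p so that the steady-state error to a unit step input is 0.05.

K_p = 29.2

Steady-state error for a unit step on this type-0 loop is 1/(1 + K_p·G_p(0)).
G_p(0) = 0.65. Require 1/(1 + K_p·0.65) = 0.05, so 1 + 0.65·K_p = 20.
K_p = (20 − 1)/0.65 = 29.2.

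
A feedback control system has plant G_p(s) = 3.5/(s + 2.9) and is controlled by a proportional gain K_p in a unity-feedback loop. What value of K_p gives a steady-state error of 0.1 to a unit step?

K_p = 7.46

Steady-state error for a unit step on this type-0 loop is 1/(1 + K_p·G_p(0)).
G_p(0) = 1.207. Require 1/(1 + K_p·1.207) = 0.1, so 1 + 1.207·K_p = 10.
K_p = (10 − 1)/1.207 = 7.46.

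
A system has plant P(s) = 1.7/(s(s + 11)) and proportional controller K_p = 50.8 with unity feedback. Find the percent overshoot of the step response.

From 1 + K_pP(s) = 0: s² + 11s + 86.36 = 0 ⇒ ω_n = 9.293, ζ = 0.5918.
%OS = 100·exp(−πζ/√(1−ζ²)) = 100·exp(−π·0.5918/√0.6497) = 9.96%.

9.96%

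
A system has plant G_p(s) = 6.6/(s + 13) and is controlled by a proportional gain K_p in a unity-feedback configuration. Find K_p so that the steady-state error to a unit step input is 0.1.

K_p = 17.7

Steady-state error for a unit step on this type-0 loop is 1/(1 + K_p·G_p(0)).
G_p(0) = 0.5077. Require 1/(1 + K_p·0.5077) = 0.1, so 1 + 0.5077·K_p = 10.
K_p = (10 − 1)/0.5077 = 17.7.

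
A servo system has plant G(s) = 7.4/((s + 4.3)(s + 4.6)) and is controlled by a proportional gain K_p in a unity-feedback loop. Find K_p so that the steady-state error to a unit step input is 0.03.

The loop is type 0, so e_ss(step) = 1/(1 + K_pos) with K_pos = K_p·G(0).
G(0) = 0.3741. Require 1/(1 + K_p·0.3741) = 0.03, so 1 + 0.3741·K_p = 33.33.
K_p = (33.33 − 1)/0.3741 = 86.4.

K_p = 86.4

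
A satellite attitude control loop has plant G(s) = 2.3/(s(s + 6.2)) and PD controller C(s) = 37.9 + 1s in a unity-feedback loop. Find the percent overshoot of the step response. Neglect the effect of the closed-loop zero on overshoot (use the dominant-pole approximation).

20.1%

Forward path: (37.9 + 1s)·2.3/(s(s+6.2)). The closed-loop characteristic equation is s² + (6.2 + 2.3·1)s + 2.3·37.9 = 0.
That is s² + 8.5s + 87.17 = 0, so ω_n = 9.336 rad/s and ζ = 8.5/(2·9.336) = 0.4552.
%OS = 100·exp(−πζ/√(1−ζ²)) = 20.1%.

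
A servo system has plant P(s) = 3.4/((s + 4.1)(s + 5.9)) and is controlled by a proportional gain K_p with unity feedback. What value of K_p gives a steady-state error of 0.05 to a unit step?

The loop is type 0, so e_ss(step) = 1/(1 + K_pos) with K_pos = K_p·P(0).
P(0) = 0.1406. Require 1/(1 + K_p·0.1406) = 0.05, so 1 + 0.1406·K_p = 20.
K_p = (20 − 1)/0.1406 = 135.

K_p = 135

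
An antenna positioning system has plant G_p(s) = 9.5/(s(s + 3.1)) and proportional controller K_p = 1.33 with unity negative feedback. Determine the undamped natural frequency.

1 + K_p·G_p(s) = 0 gives s² + 3.1s + 12.64 = 0.
Matching s² + 2ζω_n s + ω_n²: ω_n = √12.64 = 3.555 rad/s and 2ζω_n = 3.1, so ζ = 3.1/(2·3.555) = 0.436.

ω_n = 3.55 rad/s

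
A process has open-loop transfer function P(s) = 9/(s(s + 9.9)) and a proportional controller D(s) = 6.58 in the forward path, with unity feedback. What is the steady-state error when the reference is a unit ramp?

0.167

The loop has one pole at the origin (type 1). Velocity error constant K_v = lim_{s→0} s·D(s)P(s) = 6.58·9/9.9 = 5.982.
Steady-state error to a unit ramp: e_ss = 1/K_v = 0.167.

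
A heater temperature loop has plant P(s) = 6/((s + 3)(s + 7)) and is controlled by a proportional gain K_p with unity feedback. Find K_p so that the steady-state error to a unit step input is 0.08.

K_p = 40.2

The loop is type 0, so e_ss(step) = 1/(1 + K_pos) with K_pos = K_p·P(0).
P(0) = 0.2857. Require 1/(1 + K_p·0.2857) = 0.08, so 1 + 0.2857·K_p = 12.5.
K_p = (12.5 − 1)/0.2857 = 40.2.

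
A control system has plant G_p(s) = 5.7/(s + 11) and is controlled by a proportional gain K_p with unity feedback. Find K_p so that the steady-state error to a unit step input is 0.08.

Steady-state error for a unit step on this type-0 loop is 1/(1 + K_p·G_p(0)).
G_p(0) = 0.5182. Require 1/(1 + K_p·0.5182) = 0.08, so 1 + 0.5182·K_p = 12.5.
K_p = (12.5 − 1)/0.5182 = 22.2.

K_p = 22.2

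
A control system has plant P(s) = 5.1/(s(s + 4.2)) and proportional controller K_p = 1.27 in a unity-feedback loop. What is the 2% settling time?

From 1 + K_pP(s) = 0: s² + 4.2s + 6.477 = 0 ⇒ ω_n = 2.545, ζ = 0.8251.
2% settling time T_s ≈ 4/(ζω_n) = 4/2.1 = 1.9 s.

T_s ≈ 1.9 s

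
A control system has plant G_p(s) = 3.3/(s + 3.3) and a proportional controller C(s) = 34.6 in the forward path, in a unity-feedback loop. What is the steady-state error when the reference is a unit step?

0.0281

The loop is type 0. Static position error constant K_pos = C(0)·G_p(0) = 34.6·1 = 34.6.
Steady-state error to a unit step: e_ss = 1/(1+K_pos) = 1/35.6 = 0.0281.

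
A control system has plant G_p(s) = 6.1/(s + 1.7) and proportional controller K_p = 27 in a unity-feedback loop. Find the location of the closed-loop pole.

Closed-loop transfer function: T(s) = K_p·G_p(s)/(1 + K_p·G_p(s)) = 164.7/(s + 1.7 + 164.7) = 164.7/(s + 166.4).
The closed-loop pole is at s = −166.4.

s = -166.4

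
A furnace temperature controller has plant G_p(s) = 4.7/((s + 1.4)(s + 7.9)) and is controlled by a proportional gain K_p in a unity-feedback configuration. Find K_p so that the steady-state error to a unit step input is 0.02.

K_p = 115

For a type-0 loop with proportional control, e_ss = 1/(1 + K_p·G_p(0)).
G_p(0) = 0.425. Require 1/(1 + K_p·0.425) = 0.02, so 1 + 0.425·K_p = 50.
K_p = (50 − 1)/0.425 = 115.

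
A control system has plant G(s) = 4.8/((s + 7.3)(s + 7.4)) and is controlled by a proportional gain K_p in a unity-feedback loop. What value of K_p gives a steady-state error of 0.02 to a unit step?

Steady-state error for a unit step on this type-0 loop is 1/(1 + K_p·G(0)).
G(0) = 0.08886. Require 1/(1 + K_p·0.08886) = 0.02, so 1 + 0.08886·K_p = 50.
K_p = (50 − 1)/0.08886 = 551.

K_p = 551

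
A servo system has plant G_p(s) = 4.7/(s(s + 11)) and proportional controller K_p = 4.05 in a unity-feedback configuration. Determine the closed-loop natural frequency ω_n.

ω_n = 4.36 rad/s

With unity feedback the closed-loop characteristic equation is s² + 11s + 4.05·4.7 = s² + 11s + 19.04 = 0.
So ω_n² = 19.04 ⇒ ω_n = 4.363 rad/s, and ζ = 11/(2ω_n) = 1.26.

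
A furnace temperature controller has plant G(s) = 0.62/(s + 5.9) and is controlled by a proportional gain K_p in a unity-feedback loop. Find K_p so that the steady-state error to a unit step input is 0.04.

Steady-state error for a unit step on this type-0 loop is 1/(1 + K_p·G(0)).
G(0) = 0.1051. Require 1/(1 + K_p·0.1051) = 0.04, so 1 + 0.1051·K_p = 25.
K_p = (25 − 1)/0.1051 = 228.

K_p = 228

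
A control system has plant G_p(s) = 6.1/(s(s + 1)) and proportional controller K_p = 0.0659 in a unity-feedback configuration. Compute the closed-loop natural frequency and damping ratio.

ω_n = 0.634 rad/s, ζ = 0.789

1 + K_p·G_p(s) = 0 gives s² + 1s + 0.402 = 0.
So ω_n² = 0.402 ⇒ ω_n = 0.634 rad/s, and ζ = 1/(2ω_n) = 0.789.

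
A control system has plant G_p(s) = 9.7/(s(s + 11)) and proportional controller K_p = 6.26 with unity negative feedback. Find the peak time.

T_p = 0.569 s

From 1 + K_pG_p(s) = 0: s² + 11s + 60.72 = 0 ⇒ ω_n = 7.792, ζ = 0.7058.
Damped frequency ω_d = ω_n√(1−ζ²) = 5.52 rad/s, so peak time T_p = π/ω_d = 0.569 s.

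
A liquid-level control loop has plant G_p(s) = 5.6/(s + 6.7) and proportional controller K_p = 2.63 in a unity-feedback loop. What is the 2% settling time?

Closed-loop transfer function: T(s) = K_p·G_p(s)/(1 + K_p·G_p(s)) = 14.73/(s + 6.7 + 14.73) = 14.73/(s + 21.43).
Time constant τ = 1/21.43 = 0.04667 s, so the 2% settling time is about 4τ = 0.187 s.

T_s ≈ 0.187 s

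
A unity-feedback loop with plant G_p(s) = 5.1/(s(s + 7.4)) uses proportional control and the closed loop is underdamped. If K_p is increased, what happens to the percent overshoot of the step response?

ζ = 7.4/(2√(5.1K_p)) decreases as K_p grows; lower damping means more overshoot.

increase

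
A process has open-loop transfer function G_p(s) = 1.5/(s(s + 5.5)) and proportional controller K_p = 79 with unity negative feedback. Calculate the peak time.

Closed-loop characteristic equation: s² + 5.5s + 118.5 = 0, so ω_n = 10.89 rad/s and ζ = 5.5/(2·10.89) = 0.2526.
Damped frequency ω_d = ω_n√(1−ζ²) = 10.53 rad/s, so peak time T_p = π/ω_d = 0.298 s.

T_p = 0.298 s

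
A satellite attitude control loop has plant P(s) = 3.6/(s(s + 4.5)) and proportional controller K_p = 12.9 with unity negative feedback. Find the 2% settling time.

T_s ≈ 1.78 s

From 1 + K_pP(s) = 0: s² + 4.5s + 46.44 = 0 ⇒ ω_n = 6.815, ζ = 0.3302.
2% settling time T_s ≈ 4/(ζω_n) = 4/2.25 = 1.78 s.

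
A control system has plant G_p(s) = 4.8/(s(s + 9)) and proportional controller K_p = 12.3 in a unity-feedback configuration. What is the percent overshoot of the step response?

10.3%

From 1 + K_pG_p(s) = 0: s² + 9s + 59.04 = 0 ⇒ ω_n = 7.684, ζ = 0.5857.
%OS = 100·exp(−πζ/√(1−ζ²)) = 100·exp(−π·0.5857/√0.657) = 10.3%.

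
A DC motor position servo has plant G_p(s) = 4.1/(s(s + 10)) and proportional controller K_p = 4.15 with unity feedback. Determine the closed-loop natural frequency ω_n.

ω_n = 4.12 rad/s

The closed-loop denominator is s(s+10) + 4.15·4.1 = s² + 10s + 17.02.
Matching s² + 2ζω_n s + ω_n²: ω_n = √17.02 = 4.125 rad/s and 2ζω_n = 10, so ζ = 10/(2·4.125) = 1.21.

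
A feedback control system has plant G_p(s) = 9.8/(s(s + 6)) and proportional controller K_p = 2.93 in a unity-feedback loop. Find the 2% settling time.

From 1 + K_pG_p(s) = 0: s² + 6s + 28.71 = 0 ⇒ ω_n = 5.359, ζ = 0.5599.
2% settling time T_s ≈ 4/(ζω_n) = 4/3 = 1.33 s.

T_s ≈ 1.33 s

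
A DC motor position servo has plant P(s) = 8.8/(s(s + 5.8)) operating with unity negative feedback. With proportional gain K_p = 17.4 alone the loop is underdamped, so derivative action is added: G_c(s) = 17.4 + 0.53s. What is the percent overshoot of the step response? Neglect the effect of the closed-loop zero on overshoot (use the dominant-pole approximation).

Forward path: (17.4 + 0.53s)·8.8/(s(s+5.8)). The closed-loop characteristic equation is s² + (5.8 + 8.8·0.53)s + 8.8·17.4 = 0.
That is s² + 10.46s + 153.1 = 0, so ω_n = 12.37 rad/s and ζ = 10.46/(2·12.37) = 0.4228.
%OS = 100·exp(−πζ/√(1−ζ²)) = 23.1%.

23.1%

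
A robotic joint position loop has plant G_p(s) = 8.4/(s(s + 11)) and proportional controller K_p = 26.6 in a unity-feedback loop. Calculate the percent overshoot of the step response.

28.8%

Closed-loop characteristic equation: s² + 11s + 223.4 = 0, so ω_n = 14.95 rad/s and ζ = 11/(2·14.95) = 0.3679.
%OS = 100·exp(−πζ/√(1−ζ²)) = 100·exp(−π·0.3679/√0.8646) = 28.8%.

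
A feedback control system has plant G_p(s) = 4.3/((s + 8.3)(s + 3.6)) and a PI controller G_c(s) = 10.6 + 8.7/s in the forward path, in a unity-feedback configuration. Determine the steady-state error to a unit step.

The open loop G_c(s)G_p(s) has a pole at the origin (type 1), so the static position error constant is infinite and e_ss = 1/(1+∞) = 0.

0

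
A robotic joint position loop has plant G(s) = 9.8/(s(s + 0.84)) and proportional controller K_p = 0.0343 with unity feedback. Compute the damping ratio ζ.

ζ = 0.724

With unity feedback the closed-loop characteristic equation is s² + 0.84s + 0.0343·9.8 = s² + 0.84s + 0.3361 = 0.
So ω_n² = 0.3361 ⇒ ω_n = 0.5798 rad/s, and ζ = 0.84/(2ω_n) = 0.724.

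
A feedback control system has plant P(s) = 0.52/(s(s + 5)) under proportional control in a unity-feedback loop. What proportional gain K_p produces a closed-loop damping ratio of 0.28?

Closed-loop characteristic equation: s² + 5s + K_p·0.52 = 0.
So ω_n = √(0.52K_p) and 2ζω_n = 5, giving ζ = 5/(2√(0.52K_p)).
Setting ζ = 0.28: √(0.52K_p) = 5/(2·0.28) = 8.929, so K_p = 79.72/0.52 = 153.

K_p = 153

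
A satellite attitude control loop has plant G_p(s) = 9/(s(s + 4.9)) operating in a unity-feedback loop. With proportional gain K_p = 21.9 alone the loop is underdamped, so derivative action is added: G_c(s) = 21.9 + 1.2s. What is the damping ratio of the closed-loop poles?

ζ = 0.559

Forward path: (21.9 + 1.2s)·9/(s(s+4.9)). The closed-loop characteristic equation is s² + (4.9 + 9·1.2)s + 9·21.9 = 0.
That is s² + 15.7s + 197.1 = 0, so ω_n = 14.04 rad/s and ζ = 15.7/(2·14.04) = 0.5591.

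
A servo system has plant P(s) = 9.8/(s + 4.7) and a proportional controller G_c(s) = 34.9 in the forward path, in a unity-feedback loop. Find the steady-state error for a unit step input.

0.0136

The loop is type 0. Static position error constant K_pos = G_c(0)·P(0) = 34.9·2.085 = 72.77.
Steady-state error to a unit step: e_ss = 1/(1+K_pos) = 1/73.77 = 0.0136.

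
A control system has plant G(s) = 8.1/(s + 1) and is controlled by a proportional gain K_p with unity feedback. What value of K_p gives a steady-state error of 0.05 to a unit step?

The loop is type 0, so e_ss(step) = 1/(1 + K_pos) with K_pos = K_p·G(0).
G(0) = 8.1. Require 1/(1 + K_p·8.1) = 0.05, so 1 + 8.1·K_p = 20.
K_p = (20 − 1)/8.1 = 2.35.

K_p = 2.35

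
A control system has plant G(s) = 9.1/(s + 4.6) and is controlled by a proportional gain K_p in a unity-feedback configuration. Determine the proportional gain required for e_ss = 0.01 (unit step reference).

K_p = 50

The loop is type 0, so e_ss(step) = 1/(1 + K_pos) with K_pos = K_p·G(0).
G(0) = 1.978. Require 1/(1 + K_p·1.978) = 0.01, so 1 + 1.978·K_p = 100.
K_p = (100 − 1)/1.978 = 50.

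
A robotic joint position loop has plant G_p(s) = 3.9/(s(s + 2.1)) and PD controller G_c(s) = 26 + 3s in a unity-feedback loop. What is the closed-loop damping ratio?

Forward path: (26 + 3s)·3.9/(s(s+2.1)). The closed-loop characteristic equation is s² + (2.1 + 3.9·3)s + 3.9·26 = 0.
That is s² + 13.8s + 101.4 = 0, so ω_n = 10.07 rad/s and ζ = 13.8/(2·10.07) = 0.6852.

ζ = 0.685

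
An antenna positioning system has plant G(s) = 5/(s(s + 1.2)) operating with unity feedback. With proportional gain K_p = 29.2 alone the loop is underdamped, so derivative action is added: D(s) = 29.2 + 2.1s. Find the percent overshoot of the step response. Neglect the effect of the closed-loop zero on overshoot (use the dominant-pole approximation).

17.6%

Forward path: (29.2 + 2.1s)·5/(s(s+1.2)). The closed-loop characteristic equation is s² + (1.2 + 5·2.1)s + 5·29.2 = 0.
That is s² + 11.7s + 146 = 0, so ω_n = 12.08 rad/s and ζ = 11.7/(2·12.08) = 0.4841.
%OS = 100·exp(−πζ/√(1−ζ²)) = 17.6%.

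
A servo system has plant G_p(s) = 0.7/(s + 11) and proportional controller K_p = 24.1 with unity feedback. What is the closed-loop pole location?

Closed-loop transfer function: T(s) = K_p·G_p(s)/(1 + K_p·G_p(s)) = 16.87/(s + 11 + 16.87) = 16.87/(s + 27.87).
The closed-loop pole is at s = −27.87.

s = -27.87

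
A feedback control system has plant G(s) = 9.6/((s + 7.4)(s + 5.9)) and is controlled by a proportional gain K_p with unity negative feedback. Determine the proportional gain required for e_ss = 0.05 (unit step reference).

For a type-0 loop with proportional control, e_ss = 1/(1 + K_p·G(0)).
G(0) = 0.2199. Require 1/(1 + K_p·0.2199) = 0.05, so 1 + 0.2199·K_p = 20.
K_p = (20 − 1)/0.2199 = 86.4.

K_p = 86.4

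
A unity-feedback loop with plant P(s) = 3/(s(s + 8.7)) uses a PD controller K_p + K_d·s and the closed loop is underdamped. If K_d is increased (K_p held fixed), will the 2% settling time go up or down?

decrease

Characteristic equation s² + (8.7 + 3K_d)s + 3K_p = 0: raising K_d increases ζω_n = (8.7+3K_d)/2 while the loop stays underdamped, so T_s ≈ 4/(ζω_n) decreases.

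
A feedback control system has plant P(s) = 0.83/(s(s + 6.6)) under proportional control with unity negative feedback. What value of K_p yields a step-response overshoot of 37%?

K_p = 144

From %OS = 100·exp(−πζ/√(1−ζ²)) = 37%, ζ = −ln(0.37)/√(π²+ln²(0.37)) = 0.3017.
Characteristic equation s² + 6.6s + 0.83K_p = 0 gives ζ = 6.6/(2√(0.83K_p)).
Setting ζ = 0.3017: √(0.83K_p) = 6.6/(2·0.3017) = 10.94, so K_p = 119.6/0.83 = 144.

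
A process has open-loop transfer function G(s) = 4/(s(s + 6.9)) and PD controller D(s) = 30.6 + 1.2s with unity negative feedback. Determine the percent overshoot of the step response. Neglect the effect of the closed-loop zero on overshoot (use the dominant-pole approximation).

14.1%

Forward path: (30.6 + 1.2s)·4/(s(s+6.9)). The closed-loop characteristic equation is s² + (6.9 + 4·1.2)s + 4·30.6 = 0.
That is s² + 11.7s + 122.4 = 0, so ω_n = 11.06 rad/s and ζ = 11.7/(2·11.06) = 0.5288.
%OS = 100·exp(−πζ/√(1−ζ²)) = 14.1%.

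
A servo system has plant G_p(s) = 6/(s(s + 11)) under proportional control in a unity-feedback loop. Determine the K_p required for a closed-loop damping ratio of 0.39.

Closed-loop characteristic equation: s² + 11s + K_p·6 = 0.
So ω_n = √(6K_p) and 2ζω_n = 11, giving ζ = 11/(2√(6K_p)).
Setting ζ = 0.39: √(6K_p) = 11/(2·0.39) = 14.1, so K_p = 198.9/6 = 33.1.

K_p = 33.1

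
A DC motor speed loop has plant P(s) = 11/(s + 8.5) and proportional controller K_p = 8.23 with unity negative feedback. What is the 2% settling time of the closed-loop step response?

Closed-loop transfer function: T(s) = K_p·P(s)/(1 + K_p·P(s)) = 90.53/(s + 8.5 + 90.53) = 90.53/(s + 99.03).
Time constant τ = 1/99.03 = 0.0101 s, so the 2% settling time is about 4τ = 0.0404 s.

T_s ≈ 0.0404 s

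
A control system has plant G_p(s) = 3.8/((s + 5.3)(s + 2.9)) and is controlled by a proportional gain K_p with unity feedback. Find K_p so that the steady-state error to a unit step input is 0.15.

K_p = 22.9

The loop is type 0, so e_ss(step) = 1/(1 + K_pos) with K_pos = K_p·G_p(0).
G_p(0) = 0.2472. Require 1/(1 + K_p·0.2472) = 0.15, so 1 + 0.2472·K_p = 6.667.
K_p = (6.667 − 1)/0.2472 = 22.9.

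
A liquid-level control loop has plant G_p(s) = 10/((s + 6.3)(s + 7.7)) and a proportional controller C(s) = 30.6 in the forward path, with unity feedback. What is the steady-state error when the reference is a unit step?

0.137

The loop is type 0. Static position error constant K_pos = C(0)·G_p(0) = 30.6·0.2061 = 6.308.
Steady-state error to a unit step: e_ss = 1/(1+K_pos) = 1/7.308 = 0.137.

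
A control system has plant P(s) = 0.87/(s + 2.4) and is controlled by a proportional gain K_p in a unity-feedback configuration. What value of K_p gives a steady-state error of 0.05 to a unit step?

Steady-state error for a unit step on this type-0 loop is 1/(1 + K_p·P(0)).
P(0) = 0.3625. Require 1/(1 + K_p·0.3625) = 0.05, so 1 + 0.3625·K_p = 20.
K_p = (20 − 1)/0.3625 = 52.4.

K_p = 52.4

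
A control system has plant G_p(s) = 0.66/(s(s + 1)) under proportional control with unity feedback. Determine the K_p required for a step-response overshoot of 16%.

From %OS = 100·exp(−πζ/√(1−ζ²)) = 16%, ζ = −ln(0.16)/√(π²+ln²(0.16)) = 0.5039.
Characteristic equation s² + 1s + 0.66K_p = 0 gives ζ = 1/(2√(0.66K_p)).
Setting ζ = 0.5039: √(0.66K_p) = 1/(2·0.5039) = 0.9923, so K_p = 0.9847/0.66 = 1.49.

K_p = 1.49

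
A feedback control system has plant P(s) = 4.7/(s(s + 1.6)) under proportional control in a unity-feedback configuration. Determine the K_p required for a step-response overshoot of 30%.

K_p = 1.06

From %OS = 100·exp(−πζ/√(1−ζ²)) = 30%, ζ = −ln(0.3)/√(π²+ln²(0.3)) = 0.3579.
Characteristic equation s² + 1.6s + 4.7K_p = 0 gives ζ = 1.6/(2√(4.7K_p)).
Setting ζ = 0.3579: √(4.7K_p) = 1.6/(2·0.3579) = 2.236, so K_p = 4.998/4.7 = 1.06.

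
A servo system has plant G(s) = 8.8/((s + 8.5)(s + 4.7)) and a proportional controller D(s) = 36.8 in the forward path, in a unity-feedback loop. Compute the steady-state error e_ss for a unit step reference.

0.11

The loop is type 0. Static position error constant K_pos = D(0)·G(0) = 36.8·0.2203 = 8.106.
Steady-state error to a unit step: e_ss = 1/(1+K_pos) = 1/9.106 = 0.11.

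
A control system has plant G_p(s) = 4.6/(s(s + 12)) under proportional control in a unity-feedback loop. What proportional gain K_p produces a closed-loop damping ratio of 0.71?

K_p = 15.5

Closed-loop characteristic equation: s² + 12s + K_p·4.6 = 0.
So ω_n = √(4.6K_p) and 2ζω_n = 12, giving ζ = 12/(2√(4.6K_p)).
Setting ζ = 0.71: √(4.6K_p) = 12/(2·0.71) = 8.451, so K_p = 71.41/4.6 = 15.5.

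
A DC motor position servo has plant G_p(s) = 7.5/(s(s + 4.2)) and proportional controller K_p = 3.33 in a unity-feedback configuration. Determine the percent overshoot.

The closed-loop denominator s² + 4.2s + 24.98 gives ω_n = √24.98 = 4.997 and ζ = 4.2/(2ω_n) = 0.4202.
%OS = 100·exp(−πζ/√(1−ζ²)) = 100·exp(−π·0.4202/√0.8234) = 23.3%.

23.3%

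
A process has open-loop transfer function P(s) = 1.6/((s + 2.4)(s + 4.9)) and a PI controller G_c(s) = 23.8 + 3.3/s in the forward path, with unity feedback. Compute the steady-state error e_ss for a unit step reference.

0

The open loop G_c(s)P(s) has a pole at the origin (type 1), so the static position error constant is infinite and e_ss = 1/(1+∞) = 0.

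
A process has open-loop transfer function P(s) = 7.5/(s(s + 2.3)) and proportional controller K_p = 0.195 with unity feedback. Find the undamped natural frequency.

With unity feedback the closed-loop characteristic equation is s² + 2.3s + 0.195·7.5 = s² + 2.3s + 1.463 = 0.
Matching s² + 2ζω_n s + ω_n²: ω_n = √1.463 = 1.209 rad/s and 2ζω_n = 2.3, so ζ = 2.3/(2·1.209) = 0.951.

ω_n = 1.21 rad/s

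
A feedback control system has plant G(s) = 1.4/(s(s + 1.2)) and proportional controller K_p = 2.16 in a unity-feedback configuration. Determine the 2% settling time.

T_s ≈ 6.67 s

The closed-loop denominator s² + 1.2s + 3.024 gives ω_n = √3.024 = 1.739 and ζ = 1.2/(2ω_n) = 0.345.
2% settling time T_s ≈ 4/(ζω_n) = 4/0.6 = 6.67 s.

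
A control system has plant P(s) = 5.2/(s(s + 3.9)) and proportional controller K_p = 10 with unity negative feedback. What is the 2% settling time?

T_s ≈ 2.05 s

From 1 + K_pP(s) = 0: s² + 3.9s + 52 = 0 ⇒ ω_n = 7.211, ζ = 0.2704.
2% settling time T_s ≈ 4/(ζω_n) = 4/1.95 = 2.05 s.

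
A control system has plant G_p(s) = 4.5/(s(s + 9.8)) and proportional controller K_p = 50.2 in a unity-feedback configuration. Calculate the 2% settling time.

T_s ≈ 0.816 s

The closed-loop denominator s² + 9.8s + 225.9 gives ω_n = √225.9 = 15.03 and ζ = 9.8/(2ω_n) = 0.326.
2% settling time T_s ≈ 4/(ζω_n) = 4/4.9 = 0.816 s.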